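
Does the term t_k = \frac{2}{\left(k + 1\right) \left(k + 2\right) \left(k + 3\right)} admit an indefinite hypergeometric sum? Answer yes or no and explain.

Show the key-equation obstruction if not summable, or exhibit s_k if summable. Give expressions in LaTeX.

Yes. s_k = \frac{k \left(k + 3\right)}{2 \left(k + 1\right) \left(k + 2\right)}.

Ratio r(k) = (k + 1)/(k + 4).
Take A(k)=k + 1, B(k)=k + 4, C(k)=1.
Set up (k + 1)·f(k+1) − (k + 3)·f(k) − (1) = 0.
Bound: deg f ≤ 2.
Match coefficients ⇒ f(k) = k*(k + 3)/4.
Get s_k = R·t_k = k*(k + 3)/(2*(k + 1)*(k + 2)) with R(k) = B(k−1)f(k)/C(k) = k*(k + 3)**2/4.
Verify: 2/(k**3 + 6*k**2 + 11*k + 6) matches t_k.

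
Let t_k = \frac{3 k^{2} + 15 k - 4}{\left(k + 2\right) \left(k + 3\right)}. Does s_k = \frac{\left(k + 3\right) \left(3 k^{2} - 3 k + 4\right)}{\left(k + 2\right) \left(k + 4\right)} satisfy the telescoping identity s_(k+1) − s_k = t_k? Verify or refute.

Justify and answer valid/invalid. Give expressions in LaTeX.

Invalid: residual \frac{- 21 k^{2} - 61 k + 28}{k^{4} + 14 k^{3} + 71 k^{2} + 154 k + 120} ≠ 0.

s_(k+1) = (k + 4)*(-3*k + 3*(k + 1)**2 + 1)/((k + 3)*(k + 5))
s_(k+1) − s_k = (3*k**4 + 42*k**3 + 170*k**2 + 203*k - 52)/(k**4 + 14*k**3 + 71*k**2 + 154*k + 120)
(s_(k+1) − s_k) − t_k = (-21*k**2 - 61*k + 28)/(k**4 + 14*k**3 + 71*k**2 + 154*k + 120)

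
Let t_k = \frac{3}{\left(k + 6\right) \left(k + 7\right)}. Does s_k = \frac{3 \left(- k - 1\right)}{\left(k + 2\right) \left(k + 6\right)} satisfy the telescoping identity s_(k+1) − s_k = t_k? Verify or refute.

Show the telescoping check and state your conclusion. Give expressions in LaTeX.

s_(k+1) = 3*(-k - 2)/((k + 3)*(k + 7))
s_(k+1) − s_k = 3*(k**2 + 3*k - 3)/(k**4 + 18*k**3 + 113*k**2 + 288*k + 252)
(s_(k+1) − s_k) − t_k = 3*(-2*k - 9)/(k**4 + 18*k**3 + 113*k**2 + 288*k + 252)

Invalid: residual \frac{3 \left(- 2 k - 9\right)}{k^{4} + 18 k^{3} + 113 k^{2} + 288 k + 252} ≠ 0.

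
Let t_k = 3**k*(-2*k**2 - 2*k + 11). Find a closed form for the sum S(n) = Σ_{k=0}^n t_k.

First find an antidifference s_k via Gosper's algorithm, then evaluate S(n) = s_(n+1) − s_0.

The ratio is 3*(2*k**2 + 6*k - 7)/(2*k**2 + 2*k - 11).
Normal form (A,B,C) = (3, 1, k**2 + k - 11/2).
Solve (3)·f(k+1) − (1)·f(k) = k**2 + k - 11/2.
d = 2 from the (0,0,2) case.
Coefficient equations give f(k) = (k**2 - 2*k - 4)/2.
So s_k = (B(k−1)f/C)·t_k = ((k**2 - 2*k - 4)/(2*k**2 + 2*k - 11))·t_k = 3**k*(-k**2 + 2*k + 4).
Δs = 3**k*(-2*k**2 - 2*k + 11), as required.
Telescope: S(n) = s_(n+1) − s_(0) = 3**(n + 1)*(5 - n**2) − (4) = -3*3**n*n**2 + 15*3**n - 4.

S(n) = -3*3**n*n**2 + 15*3**n - 4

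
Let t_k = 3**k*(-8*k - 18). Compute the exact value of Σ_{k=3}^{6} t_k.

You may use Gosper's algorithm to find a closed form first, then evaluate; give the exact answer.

Step 1: r(k) = 3*(4*k + 13)/(4*k + 9).
So A=3 and B=1, with C=k + 9/4.
Key eq: (3)·f(k+1) = (1)·f(k) + (k + 9/4).
deg f ≤ 1 (via 0,0,1).
Solve for f: f(k) = (4*k + 3)/8 (degree 1 ≤ 1).
Certificate R = B(k−1)f/C = (4*k + 3)/(2*(4*k + 9)) gives s_k = 3**k*(-4*k - 3).
Δs = 3**k*(-8*k - 18), as required.
Evaluate s at k=7 and k=3: -67797 and -405; difference -67392.

Σ = -67392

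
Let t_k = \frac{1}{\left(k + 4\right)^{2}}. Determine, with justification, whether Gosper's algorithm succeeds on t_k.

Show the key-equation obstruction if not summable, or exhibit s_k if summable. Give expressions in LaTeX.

Step 1: r(k) = (k + 4)**2/(k + 5)**2.
A = k**2 + 8*k + 16, B = k**2 + 10*k + 25, C = 1.
Need (k**2 + 8*k + 16)·f(k+1) − (k**2 + 8*k + 16)·f(k) = 1.
deg f ≤ 0 (via 2,2,0).
f = c0 ⇒ A·f(k+1) − B(k−1)·f(k) − C = -1. The system {-1 = 0} is inconsistent; no antidifference.

No — the linear system for f has no solution.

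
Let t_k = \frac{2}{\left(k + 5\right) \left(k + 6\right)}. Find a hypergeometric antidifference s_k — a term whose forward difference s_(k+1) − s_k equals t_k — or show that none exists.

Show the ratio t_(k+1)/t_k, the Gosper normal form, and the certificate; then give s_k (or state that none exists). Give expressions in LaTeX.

s_k = \frac{2 k}{5 \left(k + 5\right)}

t_(k+1)/t_k = (k + 5)/(k + 7).
Gosper form: A/B · C(k+1)/C(k) with A=k + 5, B=k + 7, C=1.
Key eq: (k + 5)·f(k+1) = (k + 6)·f(k) + (1).
deg f ≤ 1 (via 1,1,0).
Match coefficients ⇒ f(k) = k/5.
So s_k = (B(k−1)f/C)·t_k = (k*(k + 6)/5)·t_k = 2*k/(5*(k + 5)).
s_(k+1) − s_k = 2/(k**2 + 11*k + 30) = t_k.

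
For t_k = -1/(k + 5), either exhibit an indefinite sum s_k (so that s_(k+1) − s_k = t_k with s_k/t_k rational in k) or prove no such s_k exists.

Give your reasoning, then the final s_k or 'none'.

none — t_k is not Gosper-summable

Step 1: r(k) = (k + 5)/(k + 6).
Normal form (A,B,C) = (k + 5, k + 6, 1).
f must satisfy (k + 5)·f(k+1) − (k + 5)·f(k) = 1.
Degrees (1,1,0) ⇒ d ≤ 0.
Generic f = c0 gives residual -1; -1 = 0 cannot hold, so t_k is not Gosper-summable.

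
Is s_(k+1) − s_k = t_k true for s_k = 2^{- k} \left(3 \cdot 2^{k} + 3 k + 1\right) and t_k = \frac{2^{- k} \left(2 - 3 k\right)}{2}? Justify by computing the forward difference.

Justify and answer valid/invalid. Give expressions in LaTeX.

valid; difference matches t_k

s_(k+1) = (6*2**k + 3*k + 4)/(2*2**k)
s_(k+1) − s_k = (2 - 3*k)/(2*2**k)
(s_(k+1) − s_k) − t_k = 0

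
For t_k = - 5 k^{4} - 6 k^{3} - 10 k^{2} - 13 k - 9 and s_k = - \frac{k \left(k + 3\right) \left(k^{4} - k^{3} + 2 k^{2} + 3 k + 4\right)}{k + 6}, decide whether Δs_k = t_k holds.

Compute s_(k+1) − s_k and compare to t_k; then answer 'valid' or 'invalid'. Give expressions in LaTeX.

s_(k+1) = -(k + 1)*(k + 4)*(3*k + (k + 1)**4 - (k + 1)**3 + 2*(k + 1)**2 + 7)/(k + 7)
s_(k+1) − s_k = (-5*k**6 - 59*k**5 - 187*k**4 - 263*k**3 - 388*k**2 - 414*k - 216)/(k**2 + 13*k + 42)
(s_(k+1) − s_k) − t_k = 3*(4*k**5 + 37*k**4 + 44*k**3 + 70*k**2 + 83*k + 54)/(k**2 + 13*k + 42)

Invalid: residual \frac{3 \left(4 k^{5} + 37 k^{4} + 44 k^{3} + 70 k^{2} + 83 k + 54\right)}{k^{2} + 13 k + 42} ≠ 0.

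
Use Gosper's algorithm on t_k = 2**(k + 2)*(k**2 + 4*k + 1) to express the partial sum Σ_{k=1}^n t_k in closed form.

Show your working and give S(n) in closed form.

S(n) = 2**(n + 3)*n*(n + 2)

Ratio r(k) = 2*(k**2 + 6*k + 6)/(k**2 + 4*k + 1).
A = 2, B = 1, C = k**2 + 4*k + 1.
f must satisfy (2)·f(k+1) − (1)·f(k) = k**2 + 4*k + 1.
Bound: deg f ≤ 2.
Solve for f: f(k) = (k - 1)*(k + 1) (degree 2 ≤ 2).
So s_k = (B(k−1)f/C)·t_k = ((k - 1)*(k + 1)/(k**2 + 4*k + 1))·t_k = 2**(k + 2)*(k**2 - 1).
s_(k+1) − s_k = 2**(k + 2)*(k**2 + 4*k + 1) = t_k.
s_(n+1) = 2**(n + 3)*n*(n + 2) and s_(1) = 0, so S(n) = 2**(n + 3)*n*(n + 2).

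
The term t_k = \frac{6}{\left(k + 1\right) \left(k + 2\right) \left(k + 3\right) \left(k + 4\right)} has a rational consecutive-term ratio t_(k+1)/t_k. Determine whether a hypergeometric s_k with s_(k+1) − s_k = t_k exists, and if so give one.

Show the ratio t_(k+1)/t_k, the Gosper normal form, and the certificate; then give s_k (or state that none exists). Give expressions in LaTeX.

s_k = \frac{k \left(k^{2} + 6 k + 11\right)}{3 \left(k + 1\right) \left(k + 2\right) \left(k + 3\right)}

Ratio r(k) = (k + 1)/(k + 5).
A = k + 1, B = k + 5, C = 1.
Key eq: (k + 1)·f(k+1) = (k + 4)·f(k) + (1).
From deg A=1, deg B=1, deg C=0: d=3.
Coefficient equations give f(k) = k*(k**2 + 6*k + 11)/18.
Then R = B(k−1)f/C = k*(k + 4)*(k**2 + 6*k + 11)/18, so s_k = R(k)·t_k = k*(k**2 + 6*k + 11)/(3*(k + 1)*(k + 2)*(k + 3)).
Verify: 6/(k**4 + 10*k**3 + 35*k**2 + 50*k + 24) matches t_k.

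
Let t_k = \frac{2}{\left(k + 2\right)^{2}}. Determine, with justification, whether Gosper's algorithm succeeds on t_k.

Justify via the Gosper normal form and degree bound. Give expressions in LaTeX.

No. Not Gosper-summable.

t_(k+1)/t_k = (k + 2)**2/(k + 3)**2.
Factor: A=k**2 + 4*k + 4; B=k**2 + 6*k + 9; C=1.
Key eq: (k**2 + 4*k + 4)·f(k+1) = (k**2 + 4*k + 4)·f(k) + (1).
Degrees (2,2,0) ⇒ d ≤ 0.
f = c0 ⇒ A·f(k+1) − B(k−1)·f(k) − C = -1. The system {-1 = 0} is inconsistent; no antidifference.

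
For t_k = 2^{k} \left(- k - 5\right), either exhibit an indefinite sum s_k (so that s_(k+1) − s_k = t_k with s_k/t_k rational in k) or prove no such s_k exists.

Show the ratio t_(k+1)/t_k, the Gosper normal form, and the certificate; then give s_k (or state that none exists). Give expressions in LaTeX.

t_(k+1)/t_k = 2*(k + 6)/(k + 5).
Factor: A=2; B=1; C=k + 5.
Need (2)·f(k+1) − (1)·f(k) = k + 5.
Bound: deg f ≤ 1.
Match coefficients ⇒ f(k) = k + 3.
R(k) = B(k−1)·f(k)/C(k) = (k + 3)/(k + 5); s_k = R·t_k = 2**k*(-k - 3).
Δs = 2**k*(-k - 5), as required.

s_k = 2^{k} \left(- k - 3\right)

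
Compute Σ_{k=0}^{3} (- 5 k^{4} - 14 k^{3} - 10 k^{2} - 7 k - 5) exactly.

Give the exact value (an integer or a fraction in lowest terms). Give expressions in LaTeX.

The ratio is (5*k**4 + 34*k**3 + 82*k**2 + 89*k + 41)/(5*k**4 + 14*k**3 + 10*k**2 + 7*k + 5).
Normal form (A,B,C) = (1, 1, k**4 + 14*k**3/5 + 2*k**2 + 7*k/5 + 1).
f must satisfy (1)·f(k+1) − (1)·f(k) = k**4 + 14*k**3/5 + 2*k**2 + 7*k/5 + 1.
deg f ≤ 5 (via 0,0,4).
Solve for f: f(k) = k*(k**4 + k**3 - 2*k**2 + 2*k + 3)/5 (degree 5 ≤ 5).
So s_k = (B(k−1)f/C)·t_k = (k*(k**4 + k**3 - 2*k**2 + 2*k + 3)/(5*k**4 + 14*k**3 + 10*k**2 + 7*k + 5))·t_k = k*(-k**4 - k**3 + 2*k**2 - 2*k - 3).
Verify: -5*k**4 - 14*k**3 - 10*k**2 - 7*k - 5 matches t_k.
Telescoping: Σ = s_(4) − s_(0) = -1196 − (0) = -1196.

Σ = -1196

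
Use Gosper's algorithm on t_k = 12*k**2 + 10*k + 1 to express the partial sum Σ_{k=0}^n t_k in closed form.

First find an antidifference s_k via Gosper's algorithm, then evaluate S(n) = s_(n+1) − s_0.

S(n) = 4*n**3 + 11*n**2 + 8*n + 1

r(k) = (12*k**2 + 34*k + 23)/(12*k**2 + 10*k + 1) after simplifying.
Take A(k)=1, B(k)=1, C(k)=k**2 + 5*k/6 + 1/12.
Set up (1)·f(k+1) − (1)·f(k) − (k**2 + 5*k/6 + 1/12) = 0.
From deg A=0, deg B=0, deg C=2: d=3.
A polynomial solution: f(k) = k*(4*k**2 - k - 2)/12.
Then R = B(k−1)f/C = k*(4*k**2 - k - 2)/(12*k**2 + 10*k + 1), so s_k = R(k)·t_k = k*(4*k**2 - k - 2).
Check: Δs_k = 12*k**2 + 10*k + 1. ✓
s_(n+1) = 4*n**3 + 11*n**2 + 8*n + 1 and s_(0) = 0, so S(n) = 4*n**3 + 11*n**2 + 8*n + 1.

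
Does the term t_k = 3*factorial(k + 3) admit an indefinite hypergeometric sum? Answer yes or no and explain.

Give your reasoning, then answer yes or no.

No — key equation has no polynomial f.

t_(k+1)/t_k = k + 4.
So A=k + 4 and B=1, with C=1.
Set up (k + 4)·f(k+1) − (1)·f(k) − (1) = 0.
deg f ≤ -1 (via 1,0,0).
Bound -1 < 0, so the key equation has no polynomial solution.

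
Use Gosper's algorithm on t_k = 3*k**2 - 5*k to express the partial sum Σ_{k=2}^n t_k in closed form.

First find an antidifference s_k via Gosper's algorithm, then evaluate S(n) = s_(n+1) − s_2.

The ratio is (3*k**2 + k - 2)/(k*(3*k - 5)).
Take A(k)=1, B(k)=1, C(k)=k**2 - 5*k/3.
Key eq: (1)·f(k+1) = (1)·f(k) + (k**2 - 5*k/3).
Degrees (0,0,2) ⇒ d ≤ 3.
Coefficient equations give f(k) = k*(k - 3)*(k - 1)/3.
Get s_k = R·t_k = k*(k**2 - 4*k + 3) with R(k) = B(k−1)f(k)/C(k) = (k - 3)*(k - 1)/(3*k - 5).
Verify: k*(3*k - 5) matches t_k.
Σ_(k=2)^n t_k = s_(n+1) − s_(2) = (n*(n**2 - n - 2)) − (-2), i.e. n**3 - n**2 - 2*n + 2.

S(n) = n**3 - n**2 - 2*n + 2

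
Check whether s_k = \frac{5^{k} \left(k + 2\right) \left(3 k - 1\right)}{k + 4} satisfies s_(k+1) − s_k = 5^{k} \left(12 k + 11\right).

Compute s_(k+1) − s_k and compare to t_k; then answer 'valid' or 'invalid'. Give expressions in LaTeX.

s_(k+1) = 5**(k + 1)*(k + 3)*(3*k + 2)/(k + 5)
s_(k+1) − s_k = 5**k*(12*k**3 + 95*k**2 + 227*k + 130)/(k**2 + 9*k + 20)
(s_(k+1) − s_k) − t_k = 5**k*(-24*k**2 - 112*k - 90)/(k**2 + 9*k + 20)

Invalid: residual \frac{5^{k} \left(- 24 k^{2} - 112 k - 90\right)}{k^{2} + 9 k + 20} ≠ 0.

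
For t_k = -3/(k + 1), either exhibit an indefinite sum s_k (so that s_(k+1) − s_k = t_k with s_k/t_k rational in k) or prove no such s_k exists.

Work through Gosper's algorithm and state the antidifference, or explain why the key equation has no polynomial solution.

Step 1: r(k) = (k + 1)/(k + 2).
Gosper form: A/B · C(k+1)/C(k) with A=k + 1, B=k + 2, C=1.
Solve (k + 1)·f(k+1) − (k + 1)·f(k) = 1.
d = 0 from the (1,1,0) case.
Put f(k) = c0: A·f(k+1) − B(k−1)·f(k) − C = -1; need -1 = 0 — inconsistent ⇒ no f, not summable.

none — t_k is not Gosper-summable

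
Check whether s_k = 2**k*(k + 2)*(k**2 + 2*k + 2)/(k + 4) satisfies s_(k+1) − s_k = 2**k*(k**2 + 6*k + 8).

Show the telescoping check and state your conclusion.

s_(k+1) = 2**(k + 1)*(k + 3)*(2*k + (k + 1)**2 + 4)/(k + 5)
s_(k+1) − s_k = 2**k*(k**4 + 13*k**3 + 64*k**2 + 132*k + 100)/(k**2 + 9*k + 20)
(s_(k+1) − s_k) − t_k = 2**(k + 1)*(-k**3 - 9*k**2 - 30*k - 30)/(k**2 + 9*k + 20)

Invalid: residual 2**(k + 1)*(-k**3 - 9*k**2 - 30*k - 30)/(k**2 + 9*k + 20) ≠ 0.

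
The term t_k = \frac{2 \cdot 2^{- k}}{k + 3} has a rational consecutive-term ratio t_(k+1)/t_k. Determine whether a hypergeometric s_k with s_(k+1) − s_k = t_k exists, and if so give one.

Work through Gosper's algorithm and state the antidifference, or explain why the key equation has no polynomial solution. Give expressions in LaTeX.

Ratio r(k) = (k + 3)/(2*(k + 4)).
A = k/2 + 3/2, B = k + 4, C = 1.
Set up (k/2 + 3/2)·f(k+1) − (k + 3)·f(k) − (1) = 0.
d = -1 from the (1,1,0) case.
d = -1 < 0 ⇒ no nonzero polynomial f; not summable.

none (Gosper's algorithm certifies no s_k)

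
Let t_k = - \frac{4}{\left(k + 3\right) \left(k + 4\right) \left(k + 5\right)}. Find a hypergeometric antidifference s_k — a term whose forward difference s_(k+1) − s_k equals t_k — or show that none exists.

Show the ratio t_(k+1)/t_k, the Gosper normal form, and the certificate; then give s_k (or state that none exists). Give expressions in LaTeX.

Ratio r(k) = (k + 3)/(k + 6).
Take A(k)=k + 3, B(k)=k + 6, C(k)=1.
Solve (k + 3)·f(k+1) − (k + 5)·f(k) = 1.
Bound: deg f ≤ 2.
Coefficient equations give f(k) = k*(k + 7)/24.
So s_k = (B(k−1)f/C)·t_k = (k*(k + 5)*(k + 7)/24)·t_k = k*(-k - 7)/(6*(k + 3)*(k + 4)).
Δs = -4/(k**3 + 12*k**2 + 47*k + 60), as required.

s_k = \frac{k \left(- k - 7\right)}{6 \left(k + 3\right) \left(k + 4\right)}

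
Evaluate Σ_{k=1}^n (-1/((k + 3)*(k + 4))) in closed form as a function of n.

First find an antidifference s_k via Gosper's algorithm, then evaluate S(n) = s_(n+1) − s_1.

r(k) = (k + 3)/(k + 5) after simplifying.
Take A(k)=k + 3, B(k)=k + 5, C(k)=1.
Need (k + 3)·f(k+1) − (k + 4)·f(k) = 1.
From deg A=1, deg B=1, deg C=0: d=1.
Match coefficients ⇒ f(k) = k/3.
Get s_k = R·t_k = -k/(3*k + 9) with R(k) = B(k−1)f(k)/C(k) = k*(k + 4)/3.
s_(k+1) − s_k = -1/(k**2 + 7*k + 12) = t_k.
Evaluate: s_(n+1) = (-n - 1)/(3*(n + 4)); subtract s_(1) = -1/12 ⇒ S(n) = -n/(4*n + 16).

S(n) = -n/(4*n + 16)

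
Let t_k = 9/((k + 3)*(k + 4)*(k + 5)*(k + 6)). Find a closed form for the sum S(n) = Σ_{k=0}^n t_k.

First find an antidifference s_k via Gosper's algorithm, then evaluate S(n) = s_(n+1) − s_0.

S(n) = (n**3 + 15*n**2 + 74*n + 60)/(20*(n**3 + 15*n**2 + 74*n + 120))

r(k) = (k + 3)/(k + 7) after simplifying.
Normal form (A,B,C) = (k + 3, k + 7, 1).
f must satisfy (k + 3)·f(k+1) − (k + 6)·f(k) = 1.
From deg A=1, deg B=1, deg C=0: d=3.
Solve for f: f(k) = k*(k**2 + 12*k + 47)/180 (degree 3 ≤ 3).
R(k) = B(k−1)·f(k)/C(k) = k*(k + 6)*(k**2 + 12*k + 47)/180; s_k = R·t_k = k*(k**2 + 12*k + 47)/(20*(k + 3)*(k + 4)*(k + 5)).
s_(k+1) − s_k = 9/(k**4 + 18*k**3 + 119*k**2 + 342*k + 360) = t_k.
Evaluate: s_(n+1) = (n**3 + 15*n**2 + 74*n + 60)/(20*(n**3 + 15*n**2 + 74*n + 120)); subtract s_(0) = 0 ⇒ S(n) = (n**3 + 15*n**2 + 74*n + 60)/(20*(n**3 + 15*n**2 + 74*n + 120)).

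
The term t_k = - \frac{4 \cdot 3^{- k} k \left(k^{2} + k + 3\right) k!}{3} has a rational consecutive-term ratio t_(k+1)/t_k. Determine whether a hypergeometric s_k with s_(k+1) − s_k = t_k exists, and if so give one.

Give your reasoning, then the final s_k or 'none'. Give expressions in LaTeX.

The ratio is (k + 1)**2*(k + (k + 1)**2 + 4)/(3*k*(k**2 + k + 3)).
So A=k/3 + 1/3 and B=1, with C=k**3 + k**2 + 3*k.
f must satisfy (k/3 + 1/3)·f(k+1) − (1)·f(k) = k**3 + k**2 + 3*k.
Degrees (1,0,3) ⇒ d ≤ 2.
Solving with deg f ≤ 2: f(k) = 3*(k**2 + k + 1).
R(k) = B(k−1)·f(k)/C(k) = 3*(k**2 + k + 1)/(k*(k**2 + k + 3)); s_k = R·t_k = -4*(k**2 + k + 1)*factorial(k)/3**k.
Check: Δs_k = -4*k*(k**2 + k + 3)*factorial(k)/(3*3**k). ✓

s_k = - 4 \cdot 3^{- k} \left(k^{2} + k + 1\right) k!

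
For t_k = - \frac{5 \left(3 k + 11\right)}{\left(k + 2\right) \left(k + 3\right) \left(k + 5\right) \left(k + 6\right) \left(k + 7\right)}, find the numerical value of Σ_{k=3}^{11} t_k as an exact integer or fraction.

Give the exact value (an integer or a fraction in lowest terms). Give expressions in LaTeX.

Σ = -109/8568

Compute t_(k+1)/t_k: get (k + 2)*(k + 5)*(3*k + 14)/((k + 4)*(k + 8)*(3*k + 11)).
Gosper form: A/B · C(k+1)/C(k) with A=k + 2, B=k + 8, C=k**2 + 23*k/3 + 44/3.
Solve (k + 2)·f(k+1) − (k + 7)·f(k) = k**2 + 23*k/3 + 44/3.
deg f ≤ 5 (via 1,1,2).
A polynomial solution: f(k) = k*(k + 3)*(k + 4)*(k**2 + 13*k + 52)/180.
So s_k = (B(k−1)f/C)·t_k = (k*(k + 3)*(k + 7)*(k**2 + 13*k + 52)/(60*(3*k + 11)))·t_k = k*(-k**2 - 13*k - 52)/(12*(k**3 + 13*k**2 + 52*k + 60)).
Check: Δs_k = 5*(-3*k - 11)/(k**5 + 23*k**4 + 203*k**3 + 853*k**2 + 1692*k + 1260). ✓
Σ_(k=3)^(11) t_k = s_(12) − s_(3) = -88/1071 − (-5/72) = -109/8568.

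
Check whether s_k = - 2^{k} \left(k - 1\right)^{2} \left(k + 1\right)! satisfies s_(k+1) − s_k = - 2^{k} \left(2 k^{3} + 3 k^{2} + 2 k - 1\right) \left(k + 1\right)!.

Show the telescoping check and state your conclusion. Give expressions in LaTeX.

s_(k+1) = -2**(k + 1)*k**2*factorial(k + 2)
s_(k+1) − s_k = -2**k*(2*k**3 + 3*k**2 + 2*k - 1)*factorial(k + 1)
(s_(k+1) − s_k) − t_k = 0

valid (s_(k+1) − s_k reduces to t_k)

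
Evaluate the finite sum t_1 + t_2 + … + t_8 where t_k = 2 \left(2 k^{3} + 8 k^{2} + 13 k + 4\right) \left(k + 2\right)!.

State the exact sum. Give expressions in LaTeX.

Σ = 12853209588

Compute t_(k+1)/t_k: get (2*k**4 + 20*k**3 + 77*k**2 + 132*k + 81)/(2*k**3 + 8*k**2 + 13*k + 4).
Gosper form: A/B · C(k+1)/C(k) with A=k + 3, B=1, C=k**3 + 4*k**2 + 13*k/2 + 2.
Solve (k + 3)·f(k+1) − (1)·f(k) = k**3 + 4*k**2 + 13*k/2 + 2.
Bound: deg f ≤ 2.
Coefficient equations give f(k) = (2*k**2 - 1)/2.
So s_k = (B(k−1)f/C)·t_k = ((2*k**2 - 1)/(2*k**3 + 8*k**2 + 13*k + 4))·t_k = 2*(2*k**2 - 1)*factorial(k + 2).
Verify: 2*(2*k**3 + 8*k**2 + 13*k + 4)*factorial(k + 2) matches t_k.
Sum = s_(9) − s_(1); s_(9) = 12853209600, s_(1) = 12 ⇒ 12853209588.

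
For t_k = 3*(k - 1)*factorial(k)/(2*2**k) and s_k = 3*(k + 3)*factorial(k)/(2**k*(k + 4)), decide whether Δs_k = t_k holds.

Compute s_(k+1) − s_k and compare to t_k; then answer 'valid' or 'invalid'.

Invalid: residual -3*(k**2 + 3*k - 6)*factorial(k)/(2*2**k*(k + 4)*(k + 5)) ≠ 0.

s_(k+1) = 3*(k + 4)*factorial(k + 1)/(2*2**k*(k + 5))
s_(k+1) − s_k = 3*(k**3 + 7*k**2 + 8*k - 14)*factorial(k)/(2*2**k*(k + 4)*(k + 5))
(s_(k+1) − s_k) − t_k = -3*(k**2 + 3*k - 6)*factorial(k)/(2*2**k*(k + 4)*(k + 5))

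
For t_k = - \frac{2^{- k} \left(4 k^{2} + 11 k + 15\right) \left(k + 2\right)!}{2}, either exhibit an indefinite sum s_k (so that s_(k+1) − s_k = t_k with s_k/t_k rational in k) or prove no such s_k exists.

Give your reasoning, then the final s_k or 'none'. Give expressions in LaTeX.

s_k = - 2^{- k} \left(4 k + 3\right) \left(k + 2\right)!

Ratio r(k) = (k + 3)*(11*k + 4*(k + 1)**2 + 26)/(2*(4*k**2 + 11*k + 15)).
A = k/2 + 3/2, B = 1, C = k**2 + 11*k/4 + 15/4.
Set up (k/2 + 3/2)·f(k+1) − (1)·f(k) − (k**2 + 11*k/4 + 15/4) = 0.
Bound: deg f ≤ 1.
A polynomial solution: f(k) = (4*k + 3)/2.
Then R = B(k−1)f/C = 2*(4*k + 3)/(4*k**2 + 11*k + 15), so s_k = R(k)·t_k = -(4*k + 3)*factorial(k + 2)/2**k.
Verify: -(4*k**2 + 11*k + 15)*factorial(k + 2)/(2*2**k) matches t_k.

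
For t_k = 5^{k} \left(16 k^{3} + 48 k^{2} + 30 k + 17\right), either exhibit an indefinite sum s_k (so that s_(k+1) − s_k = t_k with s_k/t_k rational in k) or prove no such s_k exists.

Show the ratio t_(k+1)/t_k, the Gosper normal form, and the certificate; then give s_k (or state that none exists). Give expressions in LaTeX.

The ratio is 5*(16*k**3 + 96*k**2 + 174*k + 111)/(16*k**3 + 48*k**2 + 30*k + 17).
Factor: A=5; B=1; C=k**3 + 3*k**2 + 15*k/8 + 17/16.
Need (5)·f(k+1) − (1)·f(k) = k**3 + 3*k**2 + 15*k/8 + 17/16.
d = 3 from the (0,0,3) case.
A polynomial solution: f(k) = (4*k**3 - 3*k**2 + 3)/16.
Certificate R = B(k−1)f/C = (4*k**3 - 3*k**2 + 3)/(16*k**3 + 48*k**2 + 30*k + 17) gives s_k = 5**k*(4*k**3 - 3*k**2 + 3).
s_(k+1) − s_k = 5**k*(16*k**3 + 48*k**2 + 30*k + 17) = t_k.

s_k = 5^{k} \left(4 k^{3} - 3 k^{2} + 3\right)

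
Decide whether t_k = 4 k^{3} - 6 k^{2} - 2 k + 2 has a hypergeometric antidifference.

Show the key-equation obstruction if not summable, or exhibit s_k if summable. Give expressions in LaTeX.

t_(k+1)/t_k = (2*k**3 + 3*k**2 - k - 1)/(2*k**3 - 3*k**2 - k + 1).
A = 1, B = 1, C = k**3 - 3*k**2/2 - k/2 + 1/2.
Key eq: (1)·f(k+1) = (1)·f(k) + (k**3 - 3*k**2/2 - k/2 + 1/2).
Bound: deg f ≤ 4.
A polynomial solution: f(k) = k*(k - 2)*(k**2 - 2*k - 1)/4.
Then R = B(k−1)f/C = k*(k - 2)*(k**2 - 2*k - 1)/(2*(2*k - 1)*(k**2 - k - 1)), so s_k = R(k)·t_k = k*(k**3 - 4*k**2 + 3*k + 2).
Verify: 4*k**3 - 6*k**2 - 2*k + 2 matches t_k.

Yes. s_k = k \left(k^{3} - 4 k^{2} + 3 k + 2\right).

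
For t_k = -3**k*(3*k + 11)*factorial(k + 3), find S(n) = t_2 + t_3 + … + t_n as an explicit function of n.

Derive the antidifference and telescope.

S(n) = -3*3**n*factorial(n + 4) + 1080

Step 1: r(k) = 3*(k + 4)*(3*k + 14)/(3*k + 11).
A = 3*k + 12, B = 1, C = k + 11/3.
Key eq: (3*k + 12)·f(k+1) = (1)·f(k) + (k + 11/3).
d = 0 from the (1,0,1) case.
Solving with deg f ≤ 0: f(k) = 1/3.
Get s_k = R·t_k = -3**k*factorial(k + 3) with R(k) = B(k−1)f(k)/C(k) = 1/(3*k + 11).
Check: Δs_k = -3**k*(3*k + 11)*factorial(k + 3). ✓
Σ_(k=2)^n t_k = s_(n+1) − s_(2) = (-3**(n + 1)*factorial(n + 4)) − (-1080), i.e. -3*3**n*factorial(n + 4) + 1080.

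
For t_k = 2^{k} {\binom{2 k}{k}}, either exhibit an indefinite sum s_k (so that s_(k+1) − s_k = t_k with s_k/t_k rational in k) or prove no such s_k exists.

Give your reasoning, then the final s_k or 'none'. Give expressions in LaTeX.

Ratio r(k) = 4*(2*k + 1)/(k + 1).
Take A(k)=8*k + 4, B(k)=k + 1, C(k)=1.
Solve (8*k + 4)·f(k+1) − (k)·f(k) = 1.
Degrees (1,1,0) ⇒ d ≤ -1.
deg f ≤ -1 is impossible — no certificate.

none — t_k is not Gosper-summable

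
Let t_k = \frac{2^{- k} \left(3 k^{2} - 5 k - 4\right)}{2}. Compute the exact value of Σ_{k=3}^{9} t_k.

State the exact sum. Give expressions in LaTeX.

Step 1: r(k) = (3*k**2 + k - 6)/(2*(3*k**2 - 5*k - 4)).
Gosper form: A/B · C(k+1)/C(k) with A=1/2, B=1, C=k**2 - 5*k/3 - 4/3.
Solve (1/2)·f(k+1) − (1)·f(k) = k**2 - 5*k/3 - 4/3.
Degrees (0,0,2) ⇒ d ≤ 2.
Solve for f: f(k) = -2*k*(3*k + 1)/3 (degree 2 ≤ 2).
R(k) = B(k−1)·f(k)/C(k) = -2*k*(3*k + 1)/(3*k**2 - 5*k - 4); s_k = R·t_k = k*(-3*k - 1)/2**k.
Check: Δs_k = (3*k**2 - 5*k - 4)/(2*2**k). ✓
Σ_(k=3)^(9) t_k = s_(10) − s_(3) = -155/512 − (-15/4) = 1765/512.

Σ = 1765/512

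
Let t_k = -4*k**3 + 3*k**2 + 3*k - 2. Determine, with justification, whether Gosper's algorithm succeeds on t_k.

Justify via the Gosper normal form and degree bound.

Step 1: r(k) = k*(4*k**2 + 9*k + 3)/(4*k**3 - 3*k**2 - 3*k + 2).
So A=1 and B=1, with C=k**3 - 3*k**2/4 - 3*k/4 + 1/2.
Set up (1)·f(k+1) − (1)·f(k) − (k**3 - 3*k**2/4 - 3*k/4 + 1/2) = 0.
d = 4 from the (0,0,3) case.
Solve for f: f(k) = k*(k**3 - 3*k**2 + k + 3)/4 (degree 4 ≤ 4).
Then R = B(k−1)f/C = k*(k**3 - 3*k**2 + k + 3)/((k - 1)*(4*k**2 + k - 2)), so s_k = R(k)·t_k = k*(-k**3 + 3*k**2 - k - 3).
s_(k+1) − s_k = -4*k**3 + 3*k**2 + 3*k - 2 = t_k.

Yes. s_k = k*(-k**3 + 3*k**2 - k - 3).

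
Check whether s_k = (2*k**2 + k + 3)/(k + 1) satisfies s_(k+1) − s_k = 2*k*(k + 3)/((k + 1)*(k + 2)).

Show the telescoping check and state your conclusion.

valid (s_(k+1) − s_k reduces to t_k)

s_(k+1) = (k + 2*(k + 1)**2 + 4)/(k + 2)
s_(k+1) − s_k = 2*k*(k + 3)/(k**2 + 3*k + 2)
(s_(k+1) − s_k) − t_k = 0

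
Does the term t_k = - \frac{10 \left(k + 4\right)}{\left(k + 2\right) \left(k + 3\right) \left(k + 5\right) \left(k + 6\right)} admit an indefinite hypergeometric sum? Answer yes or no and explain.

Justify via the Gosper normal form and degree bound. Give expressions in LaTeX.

Yes. s_k = \frac{k \left(- k - 7\right)}{2 \left(k^{2} + 7 k + 10\right)}.

Ratio r(k) = (k + 2)*(k + 5)**2/((k + 4)**2*(k + 7)).
So A=k + 2 and B=k + 7, with C=k**2 + 8*k + 16.
Need (k + 2)·f(k+1) − (k + 6)·f(k) = k**2 + 8*k + 16.
deg f ≤ 4 (via 1,1,2).
Coefficient equations give f(k) = k*(k + 3)*(k + 4)*(k + 7)/20.
Get s_k = R·t_k = k*(-k - 7)/(2*(k**2 + 7*k + 10)) with R(k) = B(k−1)f(k)/C(k) = k*(k + 3)*(k + 6)*(k + 7)/(20*(k + 4)).
s_(k+1) − s_k = 10*(-k - 4)/(k**4 + 16*k**3 + 91*k**2 + 216*k + 180) = t_k.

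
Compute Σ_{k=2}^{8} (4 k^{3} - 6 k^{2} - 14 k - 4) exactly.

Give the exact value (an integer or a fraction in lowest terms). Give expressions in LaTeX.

t_(k+1)/t_k = (2*k**3 + 3*k**2 - 7*k - 10)/(2*k**3 - 3*k**2 - 7*k - 2).
Take A(k)=1, B(k)=1, C(k)=k**3 - 3*k**2/2 - 7*k/2 - 1.
Solve (1)·f(k+1) − (1)·f(k) = k**3 - 3*k**2/2 - 7*k/2 - 1.
Bound: deg f ≤ 4.
A polynomial solution: f(k) = k*(k + 1)*(k**2 - 5*k + 2)/4.
R(k) = B(k−1)·f(k)/C(k) = k*(k**2 - 5*k + 2)/(2*(2*k**2 - 5*k - 2)); s_k = R·t_k = k*(k**3 - 4*k**2 - 3*k + 2).
Check: Δs_k = 4*k**3 - 6*k**2 - 14*k - 4. ✓
Σ_(k=2)^(8) t_k = s_(9) − s_(2) = 3420 − (-24) = 3444.

Σ = 3444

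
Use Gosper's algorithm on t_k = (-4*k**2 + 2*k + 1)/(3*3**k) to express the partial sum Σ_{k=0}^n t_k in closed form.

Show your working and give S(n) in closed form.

r(k) = (4*k**2 + 6*k + 1)/(3*(4*k**2 - 2*k - 1)) after simplifying.
A = 1/3, B = 1, C = k**2 - k/2 - 1/4.
Solve (1/3)·f(k+1) − (1)·f(k) = k**2 - k/2 - 1/4.
From deg A=0, deg B=0, deg C=2: d=2.
Match coefficients ⇒ f(k) = -3*(2*k**2 + k + 1)/4.
So s_k = (B(k−1)f/C)·t_k = (-3*(2*k**2 + k + 1)/(4*k**2 - 2*k - 1))·t_k = (2*k**2 + k + 1)/3**k.
Check: Δs_k = (-4*k**2 + 2*k + 1)/(3*3**k). ✓
s_(n+1) = 3**(-n - 1)*(2*n**2 + 5*n + 4) and s_(0) = 1, so S(n) = 3**(-n - 1)*(-3**(n + 1) + 2*n**2 + 5*n + 4).

S(n) = 3**(-n - 1)*(-3**(n + 1) + 2*n**2 + 5*n + 4)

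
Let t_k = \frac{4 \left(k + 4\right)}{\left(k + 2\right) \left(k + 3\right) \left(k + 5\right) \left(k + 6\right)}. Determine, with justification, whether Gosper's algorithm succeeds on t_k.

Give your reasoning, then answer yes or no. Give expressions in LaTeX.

Yes. s_k = \frac{k \left(k + 7\right)}{5 \left(k^{2} + 7 k + 10\right)}.

The ratio is (k + 2)*(k + 5)**2/((k + 4)**2*(k + 7)).
Factor: A=k + 2; B=k + 7; C=k**2 + 8*k + 16.
Key eq: (k + 2)·f(k+1) = (k + 6)·f(k) + (k**2 + 8*k + 16).
deg f ≤ 4 (via 1,1,2).
Solve for f: f(k) = k*(k + 3)*(k + 4)*(k + 7)/20 (degree 4 ≤ 4).
Certificate R = B(k−1)f/C = k*(k + 3)*(k + 6)*(k + 7)/(20*(k + 4)) gives s_k = k*(k + 7)/(5*(k**2 + 7*k + 10)).
Check: Δs_k = 4*(k + 4)/(k**4 + 16*k**3 + 91*k**2 + 216*k + 180). ✓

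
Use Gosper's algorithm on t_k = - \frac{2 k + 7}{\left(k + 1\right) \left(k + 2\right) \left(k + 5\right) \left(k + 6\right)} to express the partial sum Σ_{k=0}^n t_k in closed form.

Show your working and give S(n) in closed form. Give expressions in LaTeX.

S(n) = \frac{- n^{2} - 8 n - 7}{5 \left(n^{2} + 8 n + 12\right)}

The ratio is (k + 1)*(k + 5)*(2*k + 9)/((k + 3)*(k + 7)*(2*k + 7)).
A = k + 1, B = k + 7, C = k**3 + 21*k**2/2 + 73*k/2 + 42.
Need (k + 1)·f(k+1) − (k + 6)·f(k) = k**3 + 21*k**2/2 + 73*k/2 + 42.
deg f ≤ 5 (via 1,1,3).
Coefficient equations give f(k) = k*(k + 2)*(k + 3)*(k + 4)*(k + 6)/10.
R(k) = B(k−1)·f(k)/C(k) = k*(k + 2)*(k + 6)**2/(5*(2*k + 7)); s_k = R·t_k = k*(-k - 6)/(5*(k**2 + 6*k + 5)).
Verify: (-2*k - 7)/(k**4 + 14*k**3 + 65*k**2 + 112*k + 60) matches t_k.
Telescope: S(n) = s_(n+1) − s_(0) = (-n**2 - 8*n - 7)/(5*(n**2 + 8*n + 12)) − (0) = (-n**2 - 8*n - 7)/(5*(n**2 + 8*n + 12)).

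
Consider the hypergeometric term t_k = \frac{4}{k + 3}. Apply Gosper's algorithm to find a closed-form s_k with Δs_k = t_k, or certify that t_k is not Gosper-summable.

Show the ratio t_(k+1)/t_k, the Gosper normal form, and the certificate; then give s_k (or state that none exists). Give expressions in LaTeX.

none (Gosper's algorithm certifies no s_k)

The ratio is (k + 3)/(k + 4).
Normal form (A,B,C) = (k + 3, k + 4, 1).
Solve (k + 3)·f(k+1) − (k + 3)·f(k) = 1.
deg f ≤ 0 (via 1,1,0).
f = c0 ⇒ A·f(k+1) − B(k−1)·f(k) − C = -1. The system {-1 = 0} is inconsistent; no antidifference.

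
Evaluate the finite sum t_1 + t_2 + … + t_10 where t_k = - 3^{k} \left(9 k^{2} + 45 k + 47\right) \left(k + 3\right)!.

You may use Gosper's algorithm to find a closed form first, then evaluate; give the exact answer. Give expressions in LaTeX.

Σ = -525074673541017312

Ratio r(k) = 3*(9*k**3 + 99*k**2 + 353*k + 404)/(9*k**2 + 45*k + 47).
Normal form (A,B,C) = (3*k + 12, 1, k**2 + 5*k + 47/9).
Solve (3*k + 12)·f(k+1) − (1)·f(k) = k**2 + 5*k + 47/9.
deg f ≤ 1 (via 1,0,2).
Coefficient equations give f(k) = (3*k + 1)/9.
Certificate R = B(k−1)f/C = (3*k + 1)/(9*k**2 + 45*k + 47) gives s_k = -3**k*(3*k + 1)*factorial(k + 3).
Δs = -3**k*(9*k**2 + 45*k + 47)*factorial(k + 3), as required.
Evaluate s at k=11 and k=1: -525074673541017600 and -288; difference -525074673541017312.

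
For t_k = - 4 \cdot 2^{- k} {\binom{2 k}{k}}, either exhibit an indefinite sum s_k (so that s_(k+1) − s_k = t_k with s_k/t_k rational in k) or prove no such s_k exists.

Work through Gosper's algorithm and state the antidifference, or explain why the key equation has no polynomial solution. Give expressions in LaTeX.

none (Gosper's algorithm certifies no s_k)

The ratio is (2*k + 1)/(k + 1).
Normal form (A,B,C) = (2*k + 1, k + 1, 1).
f must satisfy (2*k + 1)·f(k+1) − (k)·f(k) = 1.
deg f ≤ -1 (via 1,1,0).
Negative degree bound (-1): no f exists, t_k not Gosper-summable.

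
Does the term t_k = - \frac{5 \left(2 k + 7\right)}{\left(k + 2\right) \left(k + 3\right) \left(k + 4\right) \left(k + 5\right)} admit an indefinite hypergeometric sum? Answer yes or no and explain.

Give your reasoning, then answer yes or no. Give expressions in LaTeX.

t_(k+1)/t_k = (k + 2)*(2*k + 9)/((k + 6)*(2*k + 7)).
A = k + 2, B = k + 6, C = k + 7/2.
Solve (k + 2)·f(k+1) − (k + 5)·f(k) = k + 7/2.
Degrees (1,1,1) ⇒ d ≤ 3.
Solving with deg f ≤ 3: f(k) = k*(k + 3)*(k + 6)/16.
Certificate R = B(k−1)f/C = k*(k + 3)*(k + 5)*(k + 6)/(8*(2*k + 7)) gives s_k = 5*k*(-k - 6)/(8*(k**2 + 6*k + 8)).
Check: Δs_k = 5*(-2*k - 7)/(k**4 + 14*k**3 + 71*k**2 + 154*k + 120). ✓

Yes. s_k = \frac{5 k \left(- k - 6\right)}{8 \left(k^{2} + 6 k + 8\right)}.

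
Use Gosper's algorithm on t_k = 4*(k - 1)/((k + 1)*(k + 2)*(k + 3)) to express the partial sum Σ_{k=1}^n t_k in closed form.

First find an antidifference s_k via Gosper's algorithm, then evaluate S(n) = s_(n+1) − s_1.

S(n) = 2*n*(n - 1)/(3*(n**2 + 5*n + 6))

Ratio r(k) = k*(k + 1)/((k - 1)*(k + 4)).
Factor: A=k + 1; B=k + 4; C=k - 1.
Key eq: (k + 1)·f(k+1) = (k + 3)·f(k) + (k - 1).
d = 2 from the (1,1,1) case.
A polynomial solution: f(k) = -k.
Then R = B(k−1)f/C = -k*(k + 3)/(k - 1), so s_k = R(k)·t_k = -4*k/((k + 1)*(k + 2)).
Check: Δs_k = 4*(k - 1)/(k**3 + 6*k**2 + 11*k + 6). ✓
Telescope: S(n) = s_(n+1) − s_(1) = 4*(-n - 1)/(n**2 + 5*n + 6) − (-2/3) = 2*n*(n - 1)/(3*(n**2 + 5*n + 6)).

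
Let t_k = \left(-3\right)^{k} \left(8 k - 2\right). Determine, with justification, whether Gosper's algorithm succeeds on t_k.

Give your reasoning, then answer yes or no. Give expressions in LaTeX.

Step 1: r(k) = 3*(-4*k - 3)/(4*k - 1).
Take A(k)=-3, B(k)=1, C(k)=k - 1/4.
f must satisfy (-3)·f(k+1) − (1)·f(k) = k - 1/4.
Degrees (0,0,1) ⇒ d ≤ 1.
Solving with deg f ≤ 1: f(k) = -(k - 1)/4.
Get s_k = R·t_k = 2*(-3)**k*(1 - k) with R(k) = B(k−1)f(k)/C(k) = -(k - 1)/(4*k - 1).
Verify: (-3)**k*(8*k - 2) matches t_k.

Yes. s_k = 2 \left(-3\right)^{k} \left(1 - k\right).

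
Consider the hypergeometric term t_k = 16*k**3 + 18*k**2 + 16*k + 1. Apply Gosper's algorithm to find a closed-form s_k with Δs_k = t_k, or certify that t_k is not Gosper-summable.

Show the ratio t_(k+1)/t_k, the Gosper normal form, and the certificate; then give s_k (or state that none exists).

s_k = k*(4*k**3 - 2*k**2 + 3*k - 4)

r(k) = (16*k**3 + 66*k**2 + 100*k + 51)/(16*k**3 + 18*k**2 + 16*k + 1) after simplifying.
A = 1, B = 1, C = k**3 + 9*k**2/8 + k + 1/16.
Set up (1)·f(k+1) − (1)·f(k) − (k**3 + 9*k**2/8 + k + 1/16) = 0.
From deg A=0, deg B=0, deg C=3: d=4.
A polynomial solution: f(k) = k*(4*k**3 - 2*k**2 + 3*k - 4)/16.
R(k) = B(k−1)·f(k)/C(k) = k*(4*k**3 - 2*k**2 + 3*k - 4)/(16*k**3 + 18*k**2 + 16*k + 1); s_k = R·t_k = k*(4*k**3 - 2*k**2 + 3*k - 4).
s_(k+1) − s_k = 16*k**3 + 18*k**2 + 16*k + 1 = t_k.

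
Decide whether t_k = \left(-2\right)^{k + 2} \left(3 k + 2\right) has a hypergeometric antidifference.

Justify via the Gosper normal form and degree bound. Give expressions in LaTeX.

Compute t_(k+1)/t_k: get 2*(-3*k - 5)/(3*k + 2).
So A=-2 and B=1, with C=k + 2/3.
Key eq: (-2)·f(k+1) = (1)·f(k) + (k + 2/3).
Degrees (0,0,1) ⇒ d ≤ 1.
Solving with deg f ≤ 1: f(k) = -k/3.
Get s_k = R·t_k = -(-2)**(k + 2)*k with R(k) = B(k−1)f(k)/C(k) = -k/(3*k + 2).
Check: Δs_k = (-2)**(k + 2)*(3*k + 2). ✓

Yes. s_k = - \left(-2\right)^{k + 2} k.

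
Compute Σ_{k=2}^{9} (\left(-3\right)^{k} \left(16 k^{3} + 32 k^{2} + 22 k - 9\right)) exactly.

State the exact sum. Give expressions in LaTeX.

Ratio r(k) = 3*(-16*k**3 - 80*k**2 - 134*k - 61)/(16*k**3 + 32*k**2 + 22*k - 9).
A = -3, B = 1, C = k**3 + 2*k**2 + 11*k/8 - 9/16.
Solve (-3)·f(k+1) − (1)·f(k) = k**3 + 2*k**2 + 11*k/8 - 9/16.
From deg A=0, deg B=0, deg C=3: d=3.
Coefficient equations give f(k) = -(4*k**3 - k**2 - 2*k - 3)/16.
R(k) = B(k−1)·f(k)/C(k) = -(4*k**3 - k**2 - 2*k - 3)/(16*k**3 + 32*k**2 + 22*k - 9); s_k = R·t_k = (-3)**k*(-4*k**3 + k**2 + 2*k + 3).
Δs = (-3)**k*(16*k**3 + 32*k**2 + 22*k - 9), as required.
Evaluate s at k=10 and k=2: -228932973 and -189; difference -228932784.

Σ = -228932784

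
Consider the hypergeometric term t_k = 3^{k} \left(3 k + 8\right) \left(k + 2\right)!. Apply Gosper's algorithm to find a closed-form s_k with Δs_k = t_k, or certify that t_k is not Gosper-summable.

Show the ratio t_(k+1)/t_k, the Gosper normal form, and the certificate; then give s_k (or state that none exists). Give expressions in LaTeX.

s_k = 3^{k} \left(k + 2\right)!

The ratio is 3*(k + 3)*(3*k + 11)/(3*k + 8).
Gosper form: A/B · C(k+1)/C(k) with A=3*k + 9, B=1, C=k + 8/3.
Need (3*k + 9)·f(k+1) − (1)·f(k) = k + 8/3.
Degrees (1,0,1) ⇒ d ≤ 0.
Coefficient equations give f(k) = 1/3.
So s_k = (B(k−1)f/C)·t_k = (1/(3*k + 8))·t_k = 3**k*factorial(k + 2).
Check: Δs_k = 3**k*(3*k + 8)*factorial(k + 2). ✓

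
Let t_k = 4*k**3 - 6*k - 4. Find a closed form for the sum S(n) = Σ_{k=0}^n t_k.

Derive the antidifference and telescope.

S(n) = n**4 + 2*n**3 - 2*n**2 - 7*n - 4

Ratio r(k) = (3*k - 2*(k + 1)**3 + 5)/(-2*k**3 + 3*k + 2).
Factor: A=1; B=1; C=k**3 - 3*k/2 - 1.
Need (1)·f(k+1) − (1)·f(k) = k**3 - 3*k/2 - 1.
From deg A=0, deg B=0, deg C=3: d=4.
Solving with deg f ≤ 4: f(k) = k*(k**3 - 2*k**2 - 2*k - 1)/4.
Then R = B(k−1)f/C = k*(k**3 - 2*k**2 - 2*k - 1)/(2*(2*k**3 - 3*k - 2)), so s_k = R(k)·t_k = k*(k**3 - 2*k**2 - 2*k - 1).
s_(k+1) − s_k = 4*k**3 - 6*k - 4 = t_k.
Telescope: S(n) = s_(n+1) − s_(0) = n**4 + 2*n**3 - 2*n**2 - 7*n - 4 − (0) = n**4 + 2*n**3 - 2*n**2 - 7*n - 4.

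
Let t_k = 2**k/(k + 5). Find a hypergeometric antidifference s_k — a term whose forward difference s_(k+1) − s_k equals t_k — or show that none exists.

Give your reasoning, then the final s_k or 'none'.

no hypergeometric antidifference exists

The ratio is 2*(k + 5)/(k + 6).
So A=2*k + 10 and B=k + 6, with C=1.
Set up (2*k + 10)·f(k+1) − (k + 5)·f(k) − (1) = 0.
From deg A=1, deg B=1, deg C=0: d=-1.
Negative degree bound (-1): no f exists, t_k not Gosper-summable.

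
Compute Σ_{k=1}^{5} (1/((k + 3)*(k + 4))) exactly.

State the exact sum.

Σ = 5/36

Compute t_(k+1)/t_k: get (k + 3)/(k + 5).
Take A(k)=k + 3, B(k)=k + 5, C(k)=1.
Need (k + 3)·f(k+1) − (k + 4)·f(k) = 1.
From deg A=1, deg B=1, deg C=0: d=1.
Coefficient equations give f(k) = k/3.
Then R = B(k−1)f/C = k*(k + 4)/3, so s_k = R(k)·t_k = k/(3*(k + 3)).
Verify: 1/(k**2 + 7*k + 12) matches t_k.
Σ_(k=1)^(5) t_k = s_(6) − s_(1) = 2/9 − (1/12) = 5/36.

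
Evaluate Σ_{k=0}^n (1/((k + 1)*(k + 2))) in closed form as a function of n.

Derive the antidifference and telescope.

The ratio is (k + 1)/(k + 3).
Take A(k)=k + 1, B(k)=k + 3, C(k)=1.
Need (k + 1)·f(k+1) − (k + 2)·f(k) = 1.
Bound: deg f ≤ 1.
A polynomial solution: f(k) = k.
Then R = B(k−1)f/C = k*(k + 2), so s_k = R(k)·t_k = k/(k + 1).
Verify: 1/(k**2 + 3*k + 2) matches t_k.
Evaluate: s_(n+1) = (n + 1)/(n + 2); subtract s_(0) = 0 ⇒ S(n) = (n + 1)/(n + 2).

S(n) = (n + 1)/(n + 2)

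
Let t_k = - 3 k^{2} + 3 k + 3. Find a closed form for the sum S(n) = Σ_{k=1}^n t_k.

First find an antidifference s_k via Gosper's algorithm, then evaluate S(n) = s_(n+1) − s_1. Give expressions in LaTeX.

r(k) = (k**2 + k - 1)/(k**2 - k - 1) after simplifying.
Normal form (A,B,C) = (1, 1, k**2 - k - 1).
Set up (1)·f(k+1) − (1)·f(k) − (k**2 - k - 1) = 0.
Bound: deg f ≤ 3.
Solving with deg f ≤ 3: f(k) = k*(k**2 - 3*k - 1)/3.
R(k) = B(k−1)·f(k)/C(k) = k*(k**2 - 3*k - 1)/(3*(k**2 - k - 1)); s_k = R·t_k = k*(-k**2 + 3*k + 1).
Verify: -3*k**2 + 3*k + 3 matches t_k.
Σ_(k=1)^n t_k = s_(n+1) − s_(1) = (-n**3 + 4*n + 3) − (3), i.e. n*(4 - n**2).

S(n) = n \left(4 - n^{2}\right)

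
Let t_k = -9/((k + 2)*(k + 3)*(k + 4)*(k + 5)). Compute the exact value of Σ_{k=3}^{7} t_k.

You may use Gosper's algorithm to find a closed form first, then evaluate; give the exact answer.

Σ = -37/3080

The ratio is (k + 2)/(k + 6).
Normal form (A,B,C) = (k + 2, k + 6, 1).
Key eq: (k + 2)·f(k+1) = (k + 5)·f(k) + (1).
From deg A=1, deg B=1, deg C=0: d=3.
Match coefficients ⇒ f(k) = k*(k**2 + 9*k + 26)/72.
Get s_k = R·t_k = k*(-k**2 - 9*k - 26)/(8*(k + 2)*(k + 3)*(k + 4)) with R(k) = B(k−1)f(k)/C(k) = k*(k + 5)*(k**2 + 9*k + 26)/72.
Δs = -9/(k**4 + 14*k**3 + 71*k**2 + 154*k + 120), as required.
Sum = s_(8) − s_(3); s_(8) = -27/220, s_(3) = -31/280 ⇒ -37/3080.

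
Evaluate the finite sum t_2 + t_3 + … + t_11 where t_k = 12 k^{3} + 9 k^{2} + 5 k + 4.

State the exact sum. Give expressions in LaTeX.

Σ = 57170

Ratio r(k) = (12*k**3 + 45*k**2 + 59*k + 30)/(12*k**3 + 9*k**2 + 5*k + 4).
So A=1 and B=1, with C=k**3 + 3*k**2/4 + 5*k/12 + 1/3.
f must satisfy (1)·f(k+1) − (1)·f(k) = k**3 + 3*k**2/4 + 5*k/12 + 1/3.
Bound: deg f ≤ 4.
Match coefficients ⇒ f(k) = k*(3*k**3 - 3*k**2 + k + 3)/12.
R(k) = B(k−1)·f(k)/C(k) = k*(3*k**3 - 3*k**2 + k + 3)/(12*k**3 + 9*k**2 + 5*k + 4); s_k = R·t_k = k*(3*k**3 - 3*k**2 + k + 3).
Check: Δs_k = 12*k**3 + 9*k**2 + 5*k + 4. ✓
Σ_(k=2)^(11) t_k = s_(12) − s_(2) = 57204 − (34) = 57170.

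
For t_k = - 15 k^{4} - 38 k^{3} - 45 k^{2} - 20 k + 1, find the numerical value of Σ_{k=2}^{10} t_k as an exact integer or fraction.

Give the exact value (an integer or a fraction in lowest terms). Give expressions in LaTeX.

Σ = -513243

The ratio is (15*k**4 + 98*k**3 + 249*k**2 + 284*k + 117)/(15*k**4 + 38*k**3 + 45*k**2 + 20*k - 1).
Take A(k)=1, B(k)=1, C(k)=k**4 + 38*k**3/15 + 3*k**2 + 4*k/3 - 1/15.
Set up (1)·f(k+1) − (1)·f(k) − (k**4 + 38*k**3/15 + 3*k**2 + 4*k/3 - 1/15) = 0.
Degrees (0,0,4) ⇒ d ≤ 5.
Solve for f: f(k) = k*(3*k**4 + 2*k**3 + k**2 - 3*k - 4)/15 (degree 5 ≤ 5).
Certificate R = B(k−1)f/C = k*(3*k**4 + 2*k**3 + k**2 - 3*k - 4)/(15*k**4 + 38*k**3 + 45*k**2 + 20*k - 1) gives s_k = k*(-3*k**4 - 2*k**3 - k**2 + 3*k + 4).
Verify: -15*k**4 - 38*k**3 - 45*k**2 - 20*k + 1 matches t_k.
Sum = s_(11) − s_(2); s_(11) = -513359, s_(2) = -116 ⇒ -513243.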